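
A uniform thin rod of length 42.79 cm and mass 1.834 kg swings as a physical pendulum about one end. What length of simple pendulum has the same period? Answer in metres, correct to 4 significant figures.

The equivalent simple-pendulum length is L_eq = I/(md), where I is about the pivot and d = 0.21395 m.
I_cm = (1/12)mL² = 0.027984 kg·m², so I = I_cm + md² = 0.027984 + 0.083951 = 0.11193 kg·m².
L_eq = 0.11193/(1.834 × 0.21395) = 0.2853 m.

0.2853 m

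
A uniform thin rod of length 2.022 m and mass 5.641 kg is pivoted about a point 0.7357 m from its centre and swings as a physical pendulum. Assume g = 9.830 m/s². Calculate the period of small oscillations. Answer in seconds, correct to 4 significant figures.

For a physical pendulum T = 2π√(I/(mgd)), with d = 0.73570 m from pivot to centre of mass.
I_cm = mL²/12 = 5.641 × 2.022²/12 = 1.9219 kg·m²; I = I_cm + md² = 1.9219 + 5.641 × 0.73570² = 4.9751 kg·m².
T = 2π√(4.9751/(5.641 × 9.830 × 0.73570)) = 2.194 s.

2.194 s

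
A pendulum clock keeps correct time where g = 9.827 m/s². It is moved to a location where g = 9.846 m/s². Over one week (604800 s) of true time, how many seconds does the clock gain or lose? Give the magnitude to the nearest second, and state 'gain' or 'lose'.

The clock's period scales as T ∝ 1/√g, so T'/T = √(9.827/9.846) = 0.999035.
In 604800 s of true time the clock registers 604800/0.999035 = 605384.4 s, so it gains 584 s.

gain 584 s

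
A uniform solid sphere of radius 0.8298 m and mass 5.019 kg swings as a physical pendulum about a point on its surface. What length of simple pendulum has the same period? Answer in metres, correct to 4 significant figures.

The equivalent simple-pendulum length is L_eq = I/(md), where I is about the pivot and d = 0.82980 m.
I_cm = (2/5)mR² = 1.3824 kg·m², so I = I_cm + md² = 1.3824 + 3.4559 = 4.8383 kg·m².
L_eq = 4.8383/(5.019 × 0.82980) = 1.162 m.

1.162 m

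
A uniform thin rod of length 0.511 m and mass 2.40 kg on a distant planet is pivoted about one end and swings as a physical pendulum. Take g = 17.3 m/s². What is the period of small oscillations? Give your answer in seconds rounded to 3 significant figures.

For a physical pendulum T = 2π√(I/(mgd)), with d = 0.2555 m from pivot to centre of mass.
I_cm = mL²/12 = 2.40 × 0.511²/12 = 0.05222 kg·m²; I = I_cm + md² = 0.05222 + 2.40 × 0.2555² = 0.2089 kg·m².
T = 2π√(0.2089/(2.40 × 17.3 × 0.2555)) = 0.882 s.

0.882 s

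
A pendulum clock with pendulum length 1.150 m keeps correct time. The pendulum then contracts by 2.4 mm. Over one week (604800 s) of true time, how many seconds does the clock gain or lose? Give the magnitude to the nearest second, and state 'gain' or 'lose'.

gain 632 s

T ∝ √L, so T'/T = √(1.14760/1.150) = 0.998956.
In 604800 s of true time the clock registers 604800/0.998956 = 605432.1 s, so it gains 632 s.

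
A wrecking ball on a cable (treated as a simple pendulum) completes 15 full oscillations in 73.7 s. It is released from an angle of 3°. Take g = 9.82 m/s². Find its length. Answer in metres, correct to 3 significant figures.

T = 73.7/15 = 4.913 s.
From T = 2π√(L/g), L = gT²/(4π²) = 9.82 × 4.913²/(4π²) = 6.00 m.

6.00 m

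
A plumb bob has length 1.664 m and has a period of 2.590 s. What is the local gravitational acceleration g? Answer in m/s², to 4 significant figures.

From T = 2π√(L/g), g = 4π²L/T² = 4π² × 1.664/2.5900² = 9.793 m/s².

9.793 m/s²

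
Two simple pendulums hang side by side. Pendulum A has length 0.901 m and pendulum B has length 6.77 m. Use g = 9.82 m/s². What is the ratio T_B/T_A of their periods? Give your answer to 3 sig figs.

2.74

T ∝ √L, so T_B/T_A = √(L_B/L_A) = √(6.77/0.901) = 2.74.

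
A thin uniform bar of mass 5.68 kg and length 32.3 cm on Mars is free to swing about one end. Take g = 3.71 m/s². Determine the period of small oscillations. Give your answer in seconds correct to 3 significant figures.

1.51 s

For a physical pendulum T = 2π√(I/(mgd)), with d = 0.1615 m from pivot to centre of mass.
I_cm = mL²/12 = 5.68 × 0.323²/12 = 0.04938 kg·m²; I = I_cm + md² = 0.04938 + 5.68 × 0.1615² = 0.1975 kg·m².
T = 2π√(0.1975/(5.68 × 3.71 × 0.1615)) = 1.51 s.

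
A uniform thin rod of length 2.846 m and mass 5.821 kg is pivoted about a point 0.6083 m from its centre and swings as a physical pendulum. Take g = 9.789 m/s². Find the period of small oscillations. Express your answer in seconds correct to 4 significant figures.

2.632 s

For a physical pendulum T = 2π√(I/(mgd)), with d = 0.60830 m from pivot to centre of mass.
I_cm = mL²/12 = 5.821 × 2.846²/12 = 3.9290 kg·m²; I = I_cm + md² = 3.9290 + 5.821 × 0.60830² = 6.0830 kg·m².
T = 2π√(6.0830/(5.821 × 9.789 × 0.60830)) = 2.632 s.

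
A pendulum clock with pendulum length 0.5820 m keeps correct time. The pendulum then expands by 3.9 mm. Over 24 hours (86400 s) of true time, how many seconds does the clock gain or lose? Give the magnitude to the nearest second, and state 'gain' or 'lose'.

lose 288 s

T ∝ √L, so T'/T = √(0.58590/0.5820) = 1.00334.
In 86400 s of true time the clock registers 86400/1.00334 = 86112.0 s, so it loses 288 s.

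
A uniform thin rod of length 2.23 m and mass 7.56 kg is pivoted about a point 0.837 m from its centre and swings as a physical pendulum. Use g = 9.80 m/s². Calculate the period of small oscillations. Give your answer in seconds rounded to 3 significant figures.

2.32 s

For a physical pendulum T = 2π√(I/(mgd)), with d = 0.8370 m from pivot to centre of mass.
I_cm = mL²/12 = 7.56 × 2.23²/12 = 3.133 kg·m²; I = I_cm + md² = 3.133 + 7.56 × 0.8370² = 8.429 kg·m².
T = 2π√(8.429/(7.56 × 9.80 × 0.8370)) = 2.32 s.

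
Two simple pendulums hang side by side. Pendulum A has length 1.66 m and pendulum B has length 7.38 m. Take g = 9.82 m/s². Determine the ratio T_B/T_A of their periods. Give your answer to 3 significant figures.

T ∝ √L, so T_B/T_A = √(L_B/L_A) = √(7.38/1.66) = 2.11.

2.11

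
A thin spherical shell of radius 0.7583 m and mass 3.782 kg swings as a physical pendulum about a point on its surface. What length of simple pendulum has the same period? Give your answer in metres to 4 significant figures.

1.264 m

The equivalent simple-pendulum length is L_eq = I/(md), where I is about the pivot and d = 0.75830 m.
I_cm = (2/3)mR² = 1.4498 kg·m², so I = I_cm + md² = 1.4498 + 2.1747 = 3.6245 kg·m².
L_eq = 3.6245/(3.782 × 0.75830) = 1.264 m.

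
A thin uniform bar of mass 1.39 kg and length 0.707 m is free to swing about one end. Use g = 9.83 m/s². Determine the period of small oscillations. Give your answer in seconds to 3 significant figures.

1.38 s

For a physical pendulum T = 2π√(I/(mgd)), with d = 0.3535 m from pivot to centre of mass.
I_cm = mL²/12 = 1.39 × 0.707²/12 = 0.05790 kg·m²; I = I_cm + md² = 0.05790 + 1.39 × 0.3535² = 0.2316 kg·m².
T = 2π√(0.2316/(1.39 × 9.83 × 0.3535)) = 1.38 s.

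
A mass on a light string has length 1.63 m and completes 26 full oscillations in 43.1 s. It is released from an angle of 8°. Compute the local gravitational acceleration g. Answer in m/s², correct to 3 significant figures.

23.4 m/s²

T = 43.1/26 = 1.658 s.
From T = 2π√(L/g), g = 4π²L/T² = 4π² × 1.63/1.658² = 23.4 m/s².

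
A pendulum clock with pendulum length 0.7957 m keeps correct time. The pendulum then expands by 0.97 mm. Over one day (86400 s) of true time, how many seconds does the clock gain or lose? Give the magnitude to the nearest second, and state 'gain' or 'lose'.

T ∝ √L, so T'/T = √(0.79667/0.7957) = 1.00061.
In 86400 s of true time the clock registers 86400/1.00061 = 86347.4 s, so it loses 53 s.

lose 53 s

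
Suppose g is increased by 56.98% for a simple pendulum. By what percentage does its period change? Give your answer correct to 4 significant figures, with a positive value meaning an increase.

-20.19%

T ∝ 1/√g, so T'/T = 1/√(1.5698) = 0.79814.
Percentage change in T = (0.79814 − 1) × 100% = -20.19%.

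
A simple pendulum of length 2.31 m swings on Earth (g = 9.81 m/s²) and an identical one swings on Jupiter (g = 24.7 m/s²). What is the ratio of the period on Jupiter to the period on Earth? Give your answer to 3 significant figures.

0.630

T ∝ 1/√g, so T₂/T₁ = √(g₁/g₂) = √(9.81/24.7) = 0.630.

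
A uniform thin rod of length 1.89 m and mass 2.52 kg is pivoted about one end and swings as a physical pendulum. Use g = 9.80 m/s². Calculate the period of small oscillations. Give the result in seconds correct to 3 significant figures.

For a physical pendulum T = 2π√(I/(mgd)), with d = 0.9450 m from pivot to centre of mass.
I_cm = mL²/12 = 2.52 × 1.89²/12 = 0.7501 kg·m²; I = I_cm + md² = 0.7501 + 2.52 × 0.9450² = 3.001 kg·m².
T = 2π√(3.001/(2.52 × 9.80 × 0.9450)) = 2.25 s.

2.25 s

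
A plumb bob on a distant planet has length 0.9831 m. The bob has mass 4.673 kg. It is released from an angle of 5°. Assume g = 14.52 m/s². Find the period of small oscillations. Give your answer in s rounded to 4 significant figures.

T = 2π√(L/g) = 2π√(0.9831/14.52) = 2π × 0.26020 = 1.635 s.

1.635 s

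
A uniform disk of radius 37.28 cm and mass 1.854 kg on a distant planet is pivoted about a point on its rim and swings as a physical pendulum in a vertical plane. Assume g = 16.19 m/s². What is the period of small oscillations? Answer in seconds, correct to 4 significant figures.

I_cm = ½mr² = 0.12883 kg·m². The pivot is at distance d = 0.3728 m from the centre of mass.
By the parallel-axis theorem, I = I_cm + md² = 0.12883 + 0.25767 = 0.38650 kg·m².
T = 2π√(I/(mgd)) = 2π√(0.38650/(1.854 × 16.19 × 0.3728)) = 1.168 s.

1.168 s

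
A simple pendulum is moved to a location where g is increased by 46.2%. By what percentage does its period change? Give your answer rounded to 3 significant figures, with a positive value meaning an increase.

-17.3%

T ∝ 1/√g, so T'/T = 1/√(1.462) = 0.8270.
Percentage change in T = (0.8270 − 1) × 100% = -17.3%.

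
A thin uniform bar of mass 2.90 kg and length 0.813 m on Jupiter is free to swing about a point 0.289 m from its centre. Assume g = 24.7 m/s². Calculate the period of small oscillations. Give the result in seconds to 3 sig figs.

0.876 s

For a physical pendulum T = 2π√(I/(mgd)), with d = 0.2890 m from pivot to centre of mass.
I_cm = mL²/12 = 2.90 × 0.813²/12 = 0.1597 kg·m²; I = I_cm + md² = 0.1597 + 2.90 × 0.2890² = 0.4019 kg·m².
T = 2π√(0.4019/(2.90 × 24.7 × 0.2890)) = 0.876 s.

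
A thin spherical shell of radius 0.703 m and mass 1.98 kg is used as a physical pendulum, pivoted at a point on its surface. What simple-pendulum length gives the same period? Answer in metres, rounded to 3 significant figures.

The equivalent simple-pendulum length is L_eq = I/(md), where I is about the pivot and d = 0.7030 m.
I_cm = (2/3)mR² = 0.6524 kg·m², so I = I_cm + md² = 0.6524 + 0.9785 = 1.631 kg·m².
L_eq = 1.631/(1.98 × 0.7030) = 1.17 m.

1.17 m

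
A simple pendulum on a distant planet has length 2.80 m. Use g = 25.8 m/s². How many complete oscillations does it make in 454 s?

219

T = 2π√(L/g) = 2π√(2.80/25.8) = 2.070 s.
Number of complete oscillations = ⌊454/2.070⌋ = ⌊219.3⌋ = 219.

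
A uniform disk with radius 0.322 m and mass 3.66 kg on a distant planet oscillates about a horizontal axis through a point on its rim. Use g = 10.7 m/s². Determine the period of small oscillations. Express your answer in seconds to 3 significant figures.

I_cm = ½mr² = 0.1897 kg·m². The pivot is at distance d = 0.322 m from the centre of mass.
By the parallel-axis theorem, I = I_cm + md² = 0.1897 + 0.3795 = 0.5692 kg·m².
T = 2π√(I/(mgd)) = 2π√(0.5692/(3.66 × 10.7 × 0.322)) = 1.33 s.

1.33 s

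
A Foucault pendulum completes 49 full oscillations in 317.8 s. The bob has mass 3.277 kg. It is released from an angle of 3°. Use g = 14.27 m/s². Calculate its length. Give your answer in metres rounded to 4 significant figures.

15.20 m

T = 317.8/49 = 6.4857 s.
From T = 2π√(L/g), L = gT²/(4π²) = 14.27 × 6.4857²/(4π²) = 15.20 m.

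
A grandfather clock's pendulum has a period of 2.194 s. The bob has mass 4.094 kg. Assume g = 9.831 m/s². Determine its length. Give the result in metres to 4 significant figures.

1.199 m

From T = 2π√(L/g), L = gT²/(4π²) = 9.831 × 2.1940²/(4π²) = 1.199 m.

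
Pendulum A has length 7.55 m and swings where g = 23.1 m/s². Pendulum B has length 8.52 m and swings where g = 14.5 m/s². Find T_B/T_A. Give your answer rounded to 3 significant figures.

1.34

T = 2π√(L/g), so T_B/T_A = √((L_B/g_B)/(L_A/g_A)) = √((8.52/14.5)/(7.55/23.1)) = 1.34.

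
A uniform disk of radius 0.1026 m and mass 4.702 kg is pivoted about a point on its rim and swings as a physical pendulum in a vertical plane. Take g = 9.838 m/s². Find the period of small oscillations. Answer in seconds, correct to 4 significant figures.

0.7859 s

I_cm = ½mr² = 0.024748 kg·m². The pivot is at distance d = 0.1026 m from the centre of mass.
By the parallel-axis theorem, I = I_cm + md² = 0.024748 + 0.049497 = 0.074245 kg·m².
T = 2π√(I/(mgd)) = 2π√(0.074245/(4.702 × 9.838 × 0.1026)) = 0.7859 s.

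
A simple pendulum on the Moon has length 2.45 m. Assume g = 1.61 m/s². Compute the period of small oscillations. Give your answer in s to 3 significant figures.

7.75 s

T = 2π√(L/g) = 2π√(2.45/1.61) = 2π × 1.234 = 7.75 s.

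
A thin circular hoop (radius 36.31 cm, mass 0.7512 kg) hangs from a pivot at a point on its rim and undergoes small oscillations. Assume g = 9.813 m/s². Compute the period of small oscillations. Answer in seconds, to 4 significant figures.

I_cm = mr² = 0.099039 kg·m². The pivot is at distance d = 0.3631 m from the centre of mass.
By the parallel-axis theorem, I = I_cm + md² = 0.099039 + 0.099039 = 0.19808 kg·m².
T = 2π√(I/(mgd)) = 2π√(0.19808/(0.7512 × 9.813 × 0.3631)) = 1.709 s.

1.709 s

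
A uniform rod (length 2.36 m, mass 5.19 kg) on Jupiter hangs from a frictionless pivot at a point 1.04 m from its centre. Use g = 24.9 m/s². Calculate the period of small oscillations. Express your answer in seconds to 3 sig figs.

1.54 s

For a physical pendulum T = 2π√(I/(mgd)), with d = 1.040 m from pivot to centre of mass.
I_cm = mL²/12 = 5.19 × 2.36²/12 = 2.409 kg·m²; I = I_cm + md² = 2.409 + 5.19 × 1.040² = 8.022 kg·m².
T = 2π√(8.022/(5.19 × 24.9 × 1.040)) = 1.54 s.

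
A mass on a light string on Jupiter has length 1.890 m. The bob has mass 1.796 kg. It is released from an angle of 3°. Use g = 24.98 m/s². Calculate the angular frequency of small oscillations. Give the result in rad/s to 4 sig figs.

ω = √(g/L) = √(24.98/1.890) = 3.636 rad/s.

3.636 rad/s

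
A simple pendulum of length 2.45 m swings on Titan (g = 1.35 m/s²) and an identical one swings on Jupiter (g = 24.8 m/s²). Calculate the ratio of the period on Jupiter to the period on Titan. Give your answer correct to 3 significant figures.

0.233

T ∝ 1/√g, so T₂/T₁ = √(g₁/g₂) = √(1.35/24.8) = 0.233.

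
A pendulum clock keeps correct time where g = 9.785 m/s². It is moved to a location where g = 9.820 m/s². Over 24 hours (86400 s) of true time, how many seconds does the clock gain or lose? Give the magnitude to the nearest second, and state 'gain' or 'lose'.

gain 154 s

The clock's period scales as T ∝ 1/√g, so T'/T = √(9.785/9.820) = 0.998216.
In 86400 s of true time the clock registers 86400/0.998216 = 86554.4 s, so it gains 154 s.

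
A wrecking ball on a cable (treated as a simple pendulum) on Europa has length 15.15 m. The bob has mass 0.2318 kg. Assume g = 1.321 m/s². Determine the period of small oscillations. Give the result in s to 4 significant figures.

T = 2π√(L/g) = 2π√(15.15/1.321) = 2π × 3.3865 = 21.28 s.

21.28 s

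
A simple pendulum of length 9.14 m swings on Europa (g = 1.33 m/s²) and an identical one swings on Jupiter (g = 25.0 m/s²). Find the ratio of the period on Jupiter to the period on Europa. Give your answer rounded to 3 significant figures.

T ∝ 1/√g, so T₂/T₁ = √(g₁/g₂) = √(1.33/25.0) = 0.231.

0.231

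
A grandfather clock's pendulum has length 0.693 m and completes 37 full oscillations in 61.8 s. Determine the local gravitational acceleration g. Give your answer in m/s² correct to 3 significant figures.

9.81 m/s²

T = 61.8/37 = 1.670 s.
From T = 2π√(L/g), g = 4π²L/T² = 4π² × 0.693/1.670² = 9.81 m/s².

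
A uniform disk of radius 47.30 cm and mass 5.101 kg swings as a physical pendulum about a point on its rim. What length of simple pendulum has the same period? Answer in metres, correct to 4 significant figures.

The equivalent simple-pendulum length is L_eq = I/(md), where I is about the pivot and d = 0.47300 m.
I_cm = ½mR² = 0.57062 kg·m², so I = I_cm + md² = 0.57062 + 1.1412 = 1.7119 kg·m².
L_eq = 1.7119/(5.101 × 0.47300) = 0.7095 m.

0.7095 m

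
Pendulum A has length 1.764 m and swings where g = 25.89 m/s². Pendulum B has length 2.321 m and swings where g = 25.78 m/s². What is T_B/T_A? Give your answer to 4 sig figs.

1.150

T = 2π√(L/g), so T_B/T_A = √((L_B/g_B)/(L_A/g_A)) = √((2.321/25.78)/(1.764/25.89)) = 1.150.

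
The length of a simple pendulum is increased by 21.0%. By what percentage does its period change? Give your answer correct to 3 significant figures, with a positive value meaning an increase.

10.0%

T ∝ √L, so T'/T = √(1.210) = 1.100.
Percentage change in T = (1.100 − 1) × 100% = 10.0%.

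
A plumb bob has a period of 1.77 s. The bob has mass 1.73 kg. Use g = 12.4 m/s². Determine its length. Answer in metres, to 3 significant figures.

0.984 m

From T = 2π√(L/g), L = gT²/(4π²) = 12.4 × 1.770²/(4π²) = 0.984 m.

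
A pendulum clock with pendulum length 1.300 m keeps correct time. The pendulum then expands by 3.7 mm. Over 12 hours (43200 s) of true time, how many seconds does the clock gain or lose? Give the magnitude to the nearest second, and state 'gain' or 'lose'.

lose 61 s

T ∝ √L, so T'/T = √(1.30370/1.300) = 1.00142.
In 43200 s of true time the clock registers 43200/1.00142 = 43138.7 s, so it loses 61 s.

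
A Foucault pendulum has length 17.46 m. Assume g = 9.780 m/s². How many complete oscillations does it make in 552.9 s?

T = 2π√(L/g) = 2π√(17.46/9.780) = 8.3952 s.
Number of complete oscillations = ⌊552.9/8.3952⌋ = ⌊65.859⌋ = 65.

65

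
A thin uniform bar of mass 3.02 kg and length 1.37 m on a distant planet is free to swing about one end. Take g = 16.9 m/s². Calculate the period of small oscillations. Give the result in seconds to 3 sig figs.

1.46 s

For a physical pendulum T = 2π√(I/(mgd)), with d = 0.6850 m from pivot to centre of mass.
I_cm = mL²/12 = 3.02 × 1.37²/12 = 0.4724 kg·m²; I = I_cm + md² = 0.4724 + 3.02 × 0.6850² = 1.889 kg·m².
T = 2π√(1.889/(3.02 × 16.9 × 0.6850)) = 1.46 s.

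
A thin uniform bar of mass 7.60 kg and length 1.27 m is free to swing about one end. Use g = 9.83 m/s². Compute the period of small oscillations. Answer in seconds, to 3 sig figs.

1.84 s

For a physical pendulum T = 2π√(I/(mgd)), with d = 0.6350 m from pivot to centre of mass.
I_cm = mL²/12 = 7.60 × 1.27²/12 = 1.022 kg·m²; I = I_cm + md² = 1.022 + 7.60 × 0.6350² = 4.086 kg·m².
T = 2π√(4.086/(7.60 × 9.83 × 0.6350)) = 1.84 s.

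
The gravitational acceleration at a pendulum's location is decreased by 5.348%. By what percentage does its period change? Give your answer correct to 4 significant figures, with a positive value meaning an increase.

2.786%

T ∝ 1/√g, so T'/T = 1/√(0.94652) = 1.0279.
Percentage change in T = (1.0279 − 1) × 100% = 2.786%.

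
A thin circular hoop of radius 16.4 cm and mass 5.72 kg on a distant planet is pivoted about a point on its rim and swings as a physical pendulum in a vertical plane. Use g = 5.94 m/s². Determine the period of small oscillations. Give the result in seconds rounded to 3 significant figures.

I_cm = mr² = 0.1538 kg·m². The pivot is at distance d = 0.164 m from the centre of mass.
By the parallel-axis theorem, I = I_cm + md² = 0.1538 + 0.1538 = 0.3077 kg·m².
T = 2π√(I/(mgd)) = 2π√(0.3077/(5.72 × 5.94 × 0.164)) = 1.48 s.

1.48 s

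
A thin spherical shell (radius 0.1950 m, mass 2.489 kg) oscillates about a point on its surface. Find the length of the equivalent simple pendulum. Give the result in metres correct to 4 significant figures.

0.3250 m

The equivalent simple-pendulum length is L_eq = I/(md), where I is about the pivot and d = 0.19500 m.
I_cm = (2/3)mR² = 0.063096 kg·m², so I = I_cm + md² = 0.063096 + 0.094644 = 0.15774 kg·m².
L_eq = 0.15774/(2.489 × 0.19500) = 0.3250 m.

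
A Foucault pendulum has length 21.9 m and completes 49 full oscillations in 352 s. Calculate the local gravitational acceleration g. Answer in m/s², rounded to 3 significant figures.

16.8 m/s²

T = 352/49 = 7.184 s.
From T = 2π√(L/g), g = 4π²L/T² = 4π² × 21.9/7.184² = 16.8 m/s².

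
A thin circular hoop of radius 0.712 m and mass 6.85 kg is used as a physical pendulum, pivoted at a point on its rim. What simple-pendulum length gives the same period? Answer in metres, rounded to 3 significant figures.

The equivalent simple-pendulum length is L_eq = I/(md), where I is about the pivot and d = 0.7120 m.
I_cm = mR² = 3.473 kg·m², so I = I_cm + md² = 3.473 + 3.473 = 6.945 kg·m².
L_eq = 6.945/(6.85 × 0.7120) = 1.42 m.

1.42 m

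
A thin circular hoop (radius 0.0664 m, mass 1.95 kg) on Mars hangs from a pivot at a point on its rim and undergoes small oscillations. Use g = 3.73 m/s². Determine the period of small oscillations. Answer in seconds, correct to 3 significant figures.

I_cm = mr² = 0.008597 kg·m². The pivot is at distance d = 0.0664 m from the centre of mass.
By the parallel-axis theorem, I = I_cm + md² = 0.008597 + 0.008597 = 0.01719 kg·m².
T = 2π√(I/(mgd)) = 2π√(0.01719/(1.95 × 3.73 × 0.0664)) = 1.19 s.

1.19 s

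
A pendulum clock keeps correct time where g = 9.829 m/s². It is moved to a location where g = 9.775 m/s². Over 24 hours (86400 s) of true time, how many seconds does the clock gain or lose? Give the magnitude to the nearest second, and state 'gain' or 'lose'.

lose 238 s

The clock's period scales as T ∝ 1/√g, so T'/T = √(9.829/9.775) = 1.00276.
In 86400 s of true time the clock registers 86400/1.00276 = 86162.3 s, so it loses 238 s.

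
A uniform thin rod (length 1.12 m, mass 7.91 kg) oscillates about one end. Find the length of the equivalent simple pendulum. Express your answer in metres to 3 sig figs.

The equivalent simple-pendulum length is L_eq = I/(md), where I is about the pivot and d = 0.5600 m.
I_cm = (1/12)mL² = 0.8269 kg·m², so I = I_cm + md² = 0.8269 + 2.481 = 3.307 kg·m².
L_eq = 3.307/(7.91 × 0.5600) = 0.747 m.

0.747 m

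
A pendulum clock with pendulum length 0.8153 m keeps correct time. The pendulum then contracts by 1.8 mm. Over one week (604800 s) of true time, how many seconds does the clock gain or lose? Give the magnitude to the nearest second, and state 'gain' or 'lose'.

T ∝ √L, so T'/T = √(0.81350/0.8153) = 0.998896.
In 604800 s of true time the clock registers 604800/0.998896 = 605468.7 s, so it gains 669 s.

gain 669 s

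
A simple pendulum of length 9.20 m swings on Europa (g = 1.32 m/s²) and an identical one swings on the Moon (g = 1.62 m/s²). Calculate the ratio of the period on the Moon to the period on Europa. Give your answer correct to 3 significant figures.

T ∝ 1/√g, so T₂/T₁ = √(g₁/g₂) = √(1.32/1.62) = 0.903.

0.903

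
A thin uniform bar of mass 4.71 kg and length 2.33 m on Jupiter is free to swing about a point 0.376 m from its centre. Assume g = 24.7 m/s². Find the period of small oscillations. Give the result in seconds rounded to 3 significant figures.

1.59 s

For a physical pendulum T = 2π√(I/(mgd)), with d = 0.3760 m from pivot to centre of mass.
I_cm = mL²/12 = 4.71 × 2.33²/12 = 2.131 kg·m²; I = I_cm + md² = 2.131 + 4.71 × 0.3760² = 2.797 kg·m².
T = 2π√(2.797/(4.71 × 24.7 × 0.3760)) = 1.59 s.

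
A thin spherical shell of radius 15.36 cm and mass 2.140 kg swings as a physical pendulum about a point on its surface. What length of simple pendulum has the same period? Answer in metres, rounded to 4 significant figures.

The equivalent simple-pendulum length is L_eq = I/(md), where I is about the pivot and d = 0.15360 m.
I_cm = (2/3)mR² = 0.033659 kg·m², so I = I_cm + md² = 0.033659 + 0.050489 = 0.084148 kg·m².
L_eq = 0.084148/(2.140 × 0.15360) = 0.2560 m.

0.2560 m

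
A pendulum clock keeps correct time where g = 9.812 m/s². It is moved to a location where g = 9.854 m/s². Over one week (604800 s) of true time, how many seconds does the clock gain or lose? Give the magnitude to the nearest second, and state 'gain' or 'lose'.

The clock's period scales as T ∝ 1/√g, so T'/T = √(9.812/9.854) = 0.997867.
In 604800 s of true time the clock registers 604800/0.997867 = 606093.0 s, so it gains 1293 s.

gain 1293 s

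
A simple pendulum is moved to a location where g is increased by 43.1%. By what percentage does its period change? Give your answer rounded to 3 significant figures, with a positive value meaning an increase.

-16.4%

T ∝ 1/√g, so T'/T = 1/√(1.431) = 0.8359.
Percentage change in T = (0.8359 − 1) × 100% = -16.4%.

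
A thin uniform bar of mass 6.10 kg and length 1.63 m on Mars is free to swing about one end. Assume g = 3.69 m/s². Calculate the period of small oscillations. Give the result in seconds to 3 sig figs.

3.41 s

For a physical pendulum T = 2π√(I/(mgd)), with d = 0.8150 m from pivot to centre of mass.
I_cm = mL²/12 = 6.10 × 1.63²/12 = 1.351 kg·m²; I = I_cm + md² = 1.351 + 6.10 × 0.8150² = 5.402 kg·m².
T = 2π√(5.402/(6.10 × 3.69 × 0.8150)) = 3.41 s.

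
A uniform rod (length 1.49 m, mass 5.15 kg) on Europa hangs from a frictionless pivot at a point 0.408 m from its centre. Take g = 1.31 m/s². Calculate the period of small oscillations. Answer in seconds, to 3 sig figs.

For a physical pendulum T = 2π√(I/(mgd)), with d = 0.4080 m from pivot to centre of mass.
I_cm = mL²/12 = 5.15 × 1.49²/12 = 0.9528 kg·m²; I = I_cm + md² = 0.9528 + 5.15 × 0.4080² = 1.810 kg·m².
T = 2π√(1.810/(5.15 × 1.31 × 0.4080)) = 5.10 s.

5.10 s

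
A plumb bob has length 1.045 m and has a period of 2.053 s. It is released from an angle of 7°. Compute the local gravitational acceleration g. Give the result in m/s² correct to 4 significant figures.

From T = 2π√(L/g), g = 4π²L/T² = 4π² × 1.045/2.0530² = 9.788 m/s².

9.788 m/s²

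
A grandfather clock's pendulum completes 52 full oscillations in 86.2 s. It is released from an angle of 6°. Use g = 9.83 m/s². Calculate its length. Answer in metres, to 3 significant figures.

T = 86.2/52 = 1.658 s.
From T = 2π√(L/g), L = gT²/(4π²) = 9.83 × 1.658²/(4π²) = 0.684 m.

0.684 m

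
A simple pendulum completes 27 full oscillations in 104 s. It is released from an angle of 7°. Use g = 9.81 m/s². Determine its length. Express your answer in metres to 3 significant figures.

3.69 m

T = 104/27 = 3.852 s.
From T = 2π√(L/g), L = gT²/(4π²) = 9.81 × 3.852²/(4π²) = 3.69 m.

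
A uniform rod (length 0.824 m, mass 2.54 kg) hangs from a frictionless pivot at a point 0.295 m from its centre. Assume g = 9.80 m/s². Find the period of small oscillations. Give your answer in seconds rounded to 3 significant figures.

1.40 s

For a physical pendulum T = 2π√(I/(mgd)), with d = 0.2950 m from pivot to centre of mass.
I_cm = mL²/12 = 2.54 × 0.824²/12 = 0.1437 kg·m²; I = I_cm + md² = 0.1437 + 2.54 × 0.2950² = 0.3648 kg·m².
T = 2π√(0.3648/(2.54 × 9.80 × 0.2950)) = 1.40 s.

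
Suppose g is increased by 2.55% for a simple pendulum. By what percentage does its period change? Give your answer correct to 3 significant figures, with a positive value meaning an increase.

-1.25%

T ∝ 1/√g, so T'/T = 1/√(1.026) = 0.9875.
Percentage change in T = (0.9875 − 1) × 100% = -1.25%.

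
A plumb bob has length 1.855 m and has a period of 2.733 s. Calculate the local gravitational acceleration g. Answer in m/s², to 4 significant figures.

From T = 2π√(L/g), g = 4π²L/T² = 4π² × 1.855/2.7330² = 9.804 m/s².

9.804 m/s²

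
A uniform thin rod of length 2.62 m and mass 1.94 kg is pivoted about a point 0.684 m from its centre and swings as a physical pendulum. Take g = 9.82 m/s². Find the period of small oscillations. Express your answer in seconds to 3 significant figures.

2.47 s

For a physical pendulum T = 2π√(I/(mgd)), with d = 0.6840 m from pivot to centre of mass.
I_cm = mL²/12 = 1.94 × 2.62²/12 = 1.110 kg·m²; I = I_cm + md² = 1.110 + 1.94 × 0.6840² = 2.017 kg·m².
T = 2π√(2.017/(1.94 × 9.82 × 0.6840)) = 2.47 s.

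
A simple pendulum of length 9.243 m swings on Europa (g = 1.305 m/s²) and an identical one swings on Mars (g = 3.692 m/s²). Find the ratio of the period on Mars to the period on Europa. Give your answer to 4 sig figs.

T ∝ 1/√g, so T₂/T₁ = √(g₁/g₂) = √(1.305/3.692) = 0.5945.

0.5945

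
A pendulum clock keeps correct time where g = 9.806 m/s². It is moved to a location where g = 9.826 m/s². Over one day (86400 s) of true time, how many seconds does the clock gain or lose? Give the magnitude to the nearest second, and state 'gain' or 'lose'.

gain 88 s

The clock's period scales as T ∝ 1/√g, so T'/T = √(9.806/9.826) = 0.998982.
In 86400 s of true time the clock registers 86400/0.998982 = 86488.1 s, so it gains 88 s.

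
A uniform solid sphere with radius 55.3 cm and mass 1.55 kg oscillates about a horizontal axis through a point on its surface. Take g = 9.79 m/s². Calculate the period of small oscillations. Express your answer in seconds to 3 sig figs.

I_cm = (2/5)mr² = 0.1896 kg·m². The pivot is at distance d = 0.553 m from the centre of mass.
By the parallel-axis theorem, I = I_cm + md² = 0.1896 + 0.4740 = 0.6636 kg·m².
T = 2π√(I/(mgd)) = 2π√(0.6636/(1.55 × 9.79 × 0.553)) = 1.77 s.

1.77 s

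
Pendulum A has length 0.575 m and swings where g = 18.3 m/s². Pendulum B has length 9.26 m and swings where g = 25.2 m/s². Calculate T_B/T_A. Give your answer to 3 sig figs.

T = 2π√(L/g), so T_B/T_A = √((L_B/g_B)/(L_A/g_A)) = √((9.26/25.2)/(0.575/18.3)) = 3.42.

3.42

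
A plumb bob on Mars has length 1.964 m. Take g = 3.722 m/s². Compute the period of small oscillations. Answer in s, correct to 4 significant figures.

4.564 s

T = 2π√(L/g) = 2π√(1.964/3.722) = 2π × 0.72641 = 4.564 s.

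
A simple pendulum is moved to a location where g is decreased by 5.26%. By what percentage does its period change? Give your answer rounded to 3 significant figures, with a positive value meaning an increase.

2.74%

T ∝ 1/√g, so T'/T = 1/√(0.9474) = 1.027.
Percentage change in T = (1.027 − 1) × 100% = 2.74%.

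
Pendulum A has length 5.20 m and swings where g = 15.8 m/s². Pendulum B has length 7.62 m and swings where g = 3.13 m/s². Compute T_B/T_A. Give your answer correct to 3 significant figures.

T = 2π√(L/g), so T_B/T_A = √((L_B/g_B)/(L_A/g_A)) = √((7.62/3.13)/(5.20/15.8)) = 2.72.

2.72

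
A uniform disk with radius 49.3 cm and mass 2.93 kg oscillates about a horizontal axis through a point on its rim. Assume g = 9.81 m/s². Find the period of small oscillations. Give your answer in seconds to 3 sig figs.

1.73 s

I_cm = ½mr² = 0.3561 kg·m². The pivot is at distance d = 0.493 m from the centre of mass.
By the parallel-axis theorem, I = I_cm + md² = 0.3561 + 0.7121 = 1.068 kg·m².
T = 2π√(I/(mgd)) = 2π√(1.068/(2.93 × 9.81 × 0.493)) = 1.73 s.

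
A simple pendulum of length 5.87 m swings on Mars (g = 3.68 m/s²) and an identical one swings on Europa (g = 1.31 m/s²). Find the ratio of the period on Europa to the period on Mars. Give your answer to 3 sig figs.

1.68

T ∝ 1/√g, so T₂/T₁ = √(g₁/g₂) = √(3.68/1.31) = 1.68.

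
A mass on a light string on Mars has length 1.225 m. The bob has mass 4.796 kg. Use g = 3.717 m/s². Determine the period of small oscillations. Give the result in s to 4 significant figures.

T = 2π√(L/g) = 2π√(1.225/3.717) = 2π × 0.57408 = 3.607 s.

3.607 s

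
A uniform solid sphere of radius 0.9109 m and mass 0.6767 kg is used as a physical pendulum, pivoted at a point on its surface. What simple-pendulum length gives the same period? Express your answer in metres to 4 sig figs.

The equivalent simple-pendulum length is L_eq = I/(md), where I is about the pivot and d = 0.91090 m.
I_cm = (2/5)mR² = 0.22459 kg·m², so I = I_cm + md² = 0.22459 + 0.56148 = 0.78608 kg·m².
L_eq = 0.78608/(0.6767 × 0.91090) = 1.275 m.

1.275 m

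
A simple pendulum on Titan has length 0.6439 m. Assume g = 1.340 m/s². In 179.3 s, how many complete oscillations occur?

T = 2π√(L/g) = 2π√(0.6439/1.340) = 4.3555 s.
Number of complete oscillations = ⌊179.3/4.3555⌋ = ⌊41.166⌋ = 41.

41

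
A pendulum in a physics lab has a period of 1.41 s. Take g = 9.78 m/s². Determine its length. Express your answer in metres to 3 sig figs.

From T = 2π√(L/g), L = gT²/(4π²) = 9.78 × 1.410²/(4π²) = 0.493 m.

0.493 m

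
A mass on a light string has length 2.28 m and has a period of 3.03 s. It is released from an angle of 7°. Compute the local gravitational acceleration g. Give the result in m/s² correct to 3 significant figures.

From T = 2π√(L/g), g = 4π²L/T² = 4π² × 2.28/3.030² = 9.80 m/s².

9.80 m/s²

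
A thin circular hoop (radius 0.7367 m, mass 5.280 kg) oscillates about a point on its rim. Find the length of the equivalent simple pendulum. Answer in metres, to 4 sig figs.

1.473 m

The equivalent simple-pendulum length is L_eq = I/(md), where I is about the pivot and d = 0.73670 m.
I_cm = mR² = 2.8656 kg·m², so I = I_cm + md² = 2.8656 + 2.8656 = 5.7312 kg·m².
L_eq = 5.7312/(5.280 × 0.73670) = 1.473 m.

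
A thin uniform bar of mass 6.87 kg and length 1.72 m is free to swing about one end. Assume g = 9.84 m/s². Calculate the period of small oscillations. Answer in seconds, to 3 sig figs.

2.14 s

For a physical pendulum T = 2π√(I/(mgd)), with d = 0.8600 m from pivot to centre of mass.
I_cm = mL²/12 = 6.87 × 1.72²/12 = 1.694 kg·m²; I = I_cm + md² = 1.694 + 6.87 × 0.8600² = 6.775 kg·m².
T = 2π√(6.775/(6.87 × 9.84 × 0.8600)) = 2.14 s.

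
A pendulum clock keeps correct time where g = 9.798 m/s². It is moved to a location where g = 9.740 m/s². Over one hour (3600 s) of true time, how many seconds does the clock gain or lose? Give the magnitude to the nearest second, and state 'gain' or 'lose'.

lose 11 s

The clock's period scales as T ∝ 1/√g, so T'/T = √(9.798/9.740) = 1.00297.
In 3600 s of true time the clock registers 3600/1.00297 = 3589.3 s, so it loses 11 s.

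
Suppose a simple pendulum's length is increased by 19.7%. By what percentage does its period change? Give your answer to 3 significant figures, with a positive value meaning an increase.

9.41%

T ∝ √L, so T'/T = √(1.197) = 1.094.
Percentage change in T = (1.094 − 1) × 100% = 9.41%.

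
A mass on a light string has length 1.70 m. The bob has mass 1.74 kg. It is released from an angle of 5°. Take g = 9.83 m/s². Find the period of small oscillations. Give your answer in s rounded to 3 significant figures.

T = 2π√(L/g) = 2π√(1.70/9.83) = 2π × 0.4159 = 2.61 s.

2.61 s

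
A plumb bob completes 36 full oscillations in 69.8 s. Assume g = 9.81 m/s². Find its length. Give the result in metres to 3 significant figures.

0.934 m

T = 69.8/36 = 1.939 s.
From T = 2π√(L/g), L = gT²/(4π²) = 9.81 × 1.939²/(4π²) = 0.934 m.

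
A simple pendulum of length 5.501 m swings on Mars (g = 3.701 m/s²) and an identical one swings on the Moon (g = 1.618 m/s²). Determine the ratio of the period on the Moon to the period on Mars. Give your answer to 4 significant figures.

T ∝ 1/√g, so T₂/T₁ = √(g₁/g₂) = √(3.701/1.618) = 1.512.

1.512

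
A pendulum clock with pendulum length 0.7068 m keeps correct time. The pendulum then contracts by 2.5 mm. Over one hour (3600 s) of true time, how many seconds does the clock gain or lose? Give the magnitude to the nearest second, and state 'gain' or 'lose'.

gain 6 s

T ∝ √L, so T'/T = √(0.70430/0.7068) = 0.998230.
In 3600 s of true time the clock registers 3600/0.998230 = 3606.4 s, so it gains 6 s.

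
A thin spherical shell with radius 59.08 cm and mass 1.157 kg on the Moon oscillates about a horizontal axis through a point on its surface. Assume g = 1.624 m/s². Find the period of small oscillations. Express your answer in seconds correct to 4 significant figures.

4.893 s

I_cm = (2/3)mr² = 0.26923 kg·m². The pivot is at distance d = 0.5908 m from the centre of mass.
By the parallel-axis theorem, I = I_cm + md² = 0.26923 + 0.40384 = 0.67307 kg·m².
T = 2π√(I/(mgd)) = 2π√(0.67307/(1.157 × 1.624 × 0.5908)) = 4.893 s.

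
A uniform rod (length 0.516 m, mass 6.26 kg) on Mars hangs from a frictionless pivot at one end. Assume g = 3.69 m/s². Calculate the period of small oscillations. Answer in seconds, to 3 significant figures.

For a physical pendulum T = 2π√(I/(mgd)), with d = 0.2580 m from pivot to centre of mass.
I_cm = mL²/12 = 6.26 × 0.516²/12 = 0.1389 kg·m²; I = I_cm + md² = 0.1389 + 6.26 × 0.2580² = 0.5556 kg·m².
T = 2π√(0.5556/(6.26 × 3.69 × 0.2580)) = 1.92 s.

1.92 s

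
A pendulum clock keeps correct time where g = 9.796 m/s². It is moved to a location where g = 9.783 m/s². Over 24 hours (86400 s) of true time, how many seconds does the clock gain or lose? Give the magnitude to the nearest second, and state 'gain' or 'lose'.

lose 57 s

The clock's period scales as T ∝ 1/√g, so T'/T = √(9.796/9.783) = 1.00066.
In 86400 s of true time the clock registers 86400/1.00066 = 86342.7 s, so it loses 57 s.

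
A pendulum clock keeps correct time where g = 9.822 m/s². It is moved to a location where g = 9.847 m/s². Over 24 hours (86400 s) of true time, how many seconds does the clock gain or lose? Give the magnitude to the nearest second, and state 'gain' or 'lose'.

gain 110 s

The clock's period scales as T ∝ 1/√g, so T'/T = √(9.822/9.847) = 0.998730.
In 86400 s of true time the clock registers 86400/0.998730 = 86509.9 s, so it gains 110 s.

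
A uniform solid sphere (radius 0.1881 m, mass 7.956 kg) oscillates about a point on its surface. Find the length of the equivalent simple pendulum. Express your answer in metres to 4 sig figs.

0.2633 m

The equivalent simple-pendulum length is L_eq = I/(md), where I is about the pivot and d = 0.18810 m.
I_cm = (2/5)mR² = 0.11260 kg·m², so I = I_cm + md² = 0.11260 + 0.28150 = 0.39409 kg·m².
L_eq = 0.39409/(7.956 × 0.18810) = 0.2633 m.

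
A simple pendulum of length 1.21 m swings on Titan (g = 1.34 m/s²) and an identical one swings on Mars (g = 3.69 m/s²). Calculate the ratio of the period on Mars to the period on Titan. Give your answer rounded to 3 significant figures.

T ∝ 1/√g, so T₂/T₁ = √(g₁/g₂) = √(1.34/3.69) = 0.603.

0.603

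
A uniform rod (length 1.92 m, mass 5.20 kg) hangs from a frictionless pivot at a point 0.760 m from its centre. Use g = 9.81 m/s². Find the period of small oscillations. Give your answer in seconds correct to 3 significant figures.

2.16 s

For a physical pendulum T = 2π√(I/(mgd)), with d = 0.7600 m from pivot to centre of mass.
I_cm = mL²/12 = 5.20 × 1.92²/12 = 1.597 kg·m²; I = I_cm + md² = 1.597 + 5.20 × 0.7600² = 4.601 kg·m².
T = 2π√(4.601/(5.20 × 9.81 × 0.7600)) = 2.16 s.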